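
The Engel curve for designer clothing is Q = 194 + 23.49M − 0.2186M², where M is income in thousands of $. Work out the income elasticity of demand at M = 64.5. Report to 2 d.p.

-0.38

At M = 64.5: Q = 799.6743.
dQ/dM = 23.49 − 0.4372M = -4.70940.
η = (dQ/dM)·(M/Q) = -4.70940 × (64.5/799.6743) = -0.38.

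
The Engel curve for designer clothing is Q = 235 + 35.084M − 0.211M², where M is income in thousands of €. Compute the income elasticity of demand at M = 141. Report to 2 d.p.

-3.49

At M = 141: Q = 986.9530.
dQ/dM = 35.084 − 0.422M = -24.41800.
η = (dQ/dM)·(M/Q) = -24.41800 × (141/986.9530) = -3.49.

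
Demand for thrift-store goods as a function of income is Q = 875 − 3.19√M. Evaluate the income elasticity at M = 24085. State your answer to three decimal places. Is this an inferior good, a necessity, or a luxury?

-0.652 (inferior good)

At M = 24085: Q = 379.933.
dQ/dM = -3.19/(2√M) = -0.0102775 at this income.
η = (dQ/dM)·(M/Q) = -0.0102775 × (24085/379.933) = -0.652.
Since η < 0, the good is an inferior good.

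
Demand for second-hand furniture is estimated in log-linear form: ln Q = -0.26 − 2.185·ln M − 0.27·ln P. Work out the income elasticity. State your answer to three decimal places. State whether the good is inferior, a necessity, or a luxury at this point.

In a log-linear demand, the coefficient on ln M is the income elasticity.
So η = -2.185.
η < 0 ⇒ inferior good.

-2.185 (inferior good)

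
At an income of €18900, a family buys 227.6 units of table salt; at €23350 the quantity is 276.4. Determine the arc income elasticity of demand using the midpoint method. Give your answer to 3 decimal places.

0.919

ΔQ = 276.4 − 227.6 = 48.8; midpoint Q̄ = (227.6 + 276.4)/2 = 252.
ΔI = 23350 − 18900 = 4450; midpoint Ī = (18900 + 23350)/2 = 21125.
η = (ΔQ/Q̄) ÷ (ΔI/Ī) = (48.8/252) ÷ (4450/21125) = 0.919.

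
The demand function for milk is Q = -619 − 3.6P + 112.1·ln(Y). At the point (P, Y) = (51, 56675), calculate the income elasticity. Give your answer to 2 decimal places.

At P = 51, Y = 56675: Q = 424.344.
Holding P constant, ∂Q/∂Y = 112.1/Y = 0.00197794.
η_Y = (∂Q/∂Y)·(Y/Q) = 0.00197794 × (56675/424.344) = 0.26.

0.26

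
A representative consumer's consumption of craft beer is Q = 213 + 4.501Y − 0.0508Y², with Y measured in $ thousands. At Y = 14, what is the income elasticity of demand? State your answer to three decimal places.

At Y = 14: Q = 266.0572.
dQ/dY = 4.501 − 0.1016Y = 3.07860.
η = (dQ/dY)·(Y/Q) = 3.07860 × (14/266.0572) = 0.162.

0.162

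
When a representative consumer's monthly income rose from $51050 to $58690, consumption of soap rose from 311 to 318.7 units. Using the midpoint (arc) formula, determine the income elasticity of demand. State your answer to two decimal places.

0.18

ΔQ = 318.7 − 311 = 7.7; midpoint Q̄ = (311 + 318.7)/2 = 314.85.
ΔI = 58690 − 51050 = 7640; midpoint Ī = (51050 + 58690)/2 = 54870.
η = (ΔQ/Q̄) ÷ (ΔI/Ī) = (7.7/314.85) ÷ (7640/54870) = 0.18.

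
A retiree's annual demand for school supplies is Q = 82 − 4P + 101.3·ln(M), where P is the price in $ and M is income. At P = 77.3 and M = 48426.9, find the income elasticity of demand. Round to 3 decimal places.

0.117

At P = 77.3, M = 48426.9: Q = 865.605.
Holding P constant, ∂Q/∂M = 101.3/M = 0.00209181.
η_M = (∂Q/∂M)·(M/Q) = 0.00209181 × (48426.9/865.605) = 0.117.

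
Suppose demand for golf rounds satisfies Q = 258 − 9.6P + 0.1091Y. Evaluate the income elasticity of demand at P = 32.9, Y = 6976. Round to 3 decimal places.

At P = 32.9, Y = 6976: Q = 703.242.
Holding P constant, ∂Q/∂Y = 0.1091.
η_Y = (∂Q/∂Y)·(Y/Q) = 0.1091 × (6976/703.242) = 1.082.

1.082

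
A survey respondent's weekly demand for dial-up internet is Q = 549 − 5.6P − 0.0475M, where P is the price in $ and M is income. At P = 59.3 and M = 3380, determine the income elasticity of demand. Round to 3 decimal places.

At P = 59.3, M = 3380: Q = 56.370.
Holding P constant, ∂Q/∂M = −0.0475.
η_M = (∂Q/∂M)·(M/Q) = -0.0475 × (3380/56.370) = -2.848.

-2.848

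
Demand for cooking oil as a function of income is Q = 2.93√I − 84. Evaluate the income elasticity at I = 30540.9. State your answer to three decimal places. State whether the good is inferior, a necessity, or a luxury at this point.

At I = 30540.9: Q = 428.045.
dQ/dI = 2.93/(2√I) = 0.00838295 at this income.
η = (dQ/dI)·(I/Q) = 0.00838295 × (30540.9/428.045) = 0.598.
Since 0 < η < 1, the good is a necessity.

0.598 (necessity)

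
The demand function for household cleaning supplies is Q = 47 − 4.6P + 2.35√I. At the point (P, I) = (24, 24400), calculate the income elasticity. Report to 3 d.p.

0.604

At P = 24, I = 24400: Q = 303.682.
Holding P constant, ∂Q/∂I = 2.35/(2√I) = 0.00752217.
η_I = (∂Q/∂I)·(I/Q) = 0.00752217 × (24400/303.682) = 0.604.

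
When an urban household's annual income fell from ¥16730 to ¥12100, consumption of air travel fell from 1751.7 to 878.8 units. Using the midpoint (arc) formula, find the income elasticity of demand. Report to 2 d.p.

ΔQ = 878.8 − 1751.7 = -872.9; midpoint Q̄ = (1751.7 + 878.8)/2 = 1315.25.
ΔI = 12100 − 16730 = -4630; midpoint Ī = (16730 + 12100)/2 = 14415.
η = (ΔQ/Q̄) ÷ (ΔI/Ī) = (-872.9/1315.25) ÷ (-4630/14415) = 2.07.

2.07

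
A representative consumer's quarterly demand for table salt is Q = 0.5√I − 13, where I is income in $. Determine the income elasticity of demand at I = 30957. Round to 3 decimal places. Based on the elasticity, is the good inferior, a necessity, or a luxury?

At I = 30957: Q = 74.973.
dQ/dI = 0.5/(2√I) = 0.00142089 at this income.
η = (dQ/dI)·(I/Q) = 0.00142089 × (30957/74.973) = 0.587.
Since 0 < η < 1, the good is a necessity.

0.587 (necessity)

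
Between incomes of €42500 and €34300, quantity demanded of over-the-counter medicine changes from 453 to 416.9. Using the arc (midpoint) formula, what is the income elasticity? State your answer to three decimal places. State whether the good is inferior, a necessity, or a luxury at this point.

0.389 (necessity)

ΔQ = 416.9 − 453 = -36.1; midpoint Q̄ = (453 + 416.9)/2 = 434.95.
ΔI = 34300 − 42500 = -8200; midpoint Ī = (42500 + 34300)/2 = 38400.
η = (ΔQ/Q̄) ÷ (ΔI/Ī) = (-36.1/434.95) ÷ (-8200/38400) = 0.389.
0 < η < 1 ⇒ necessity.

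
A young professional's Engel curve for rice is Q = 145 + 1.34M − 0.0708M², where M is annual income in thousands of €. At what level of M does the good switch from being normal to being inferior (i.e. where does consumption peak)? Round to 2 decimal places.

9.46

dQ/dM = 1.34 − 0.1416M.
The good is inferior where dQ/dM < 0. Setting dQ/dM = 0 gives M = 1.34 / 0.1416 = 9.46.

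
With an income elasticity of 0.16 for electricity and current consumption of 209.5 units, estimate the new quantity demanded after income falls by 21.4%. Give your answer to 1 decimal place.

202.3

%ΔQ ≈ η × %ΔI = 0.16 × (-21.4%) = -3.424%.
New Q ≈ 209.5 × (1 − 0.03424) = 202.3.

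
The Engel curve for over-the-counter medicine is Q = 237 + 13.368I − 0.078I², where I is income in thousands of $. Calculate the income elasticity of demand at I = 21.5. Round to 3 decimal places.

0.441

At I = 21.5: Q = 488.3565.
dQ/dI = 13.368 − 0.156I = 10.01400.
η = (dQ/dI)·(I/Q) = 10.01400 × (21.5/488.3565) = 0.441.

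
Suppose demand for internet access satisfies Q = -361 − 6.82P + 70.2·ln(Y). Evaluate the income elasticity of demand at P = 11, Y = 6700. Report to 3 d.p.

0.385

At P = 11, Y = 6700: Q = 182.432.
Holding P constant, ∂Q/∂Y = 70.2/Y = 0.0104776.
η_Y = (∂Q/∂Y)·(Y/Q) = 0.0104776 × (6700/182.432) = 0.385.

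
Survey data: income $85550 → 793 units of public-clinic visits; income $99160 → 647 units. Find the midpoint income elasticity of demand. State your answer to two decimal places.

-1.38

ΔQ = 647 − 793 = -146; midpoint Q̄ = (793 + 647)/2 = 720.
ΔI = 99160 − 85550 = 13610; midpoint Ī = (85550 + 99160)/2 = 92355.
η = (ΔQ/Q̄) ÷ (ΔI/Ī) = (-146/720) ÷ (13610/92355) = -1.38.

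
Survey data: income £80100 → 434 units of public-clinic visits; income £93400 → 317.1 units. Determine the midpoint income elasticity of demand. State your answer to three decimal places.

-2.030

ΔQ = 317.1 − 434 = -116.9; midpoint Q̄ = (434 + 317.1)/2 = 375.55.
ΔI = 93400 − 80100 = 13300; midpoint Ī = (80100 + 93400)/2 = 86750.
η = (ΔQ/Q̄) ÷ (ΔI/Ī) = (-116.9/375.55) ÷ (13300/86750) = -2.030.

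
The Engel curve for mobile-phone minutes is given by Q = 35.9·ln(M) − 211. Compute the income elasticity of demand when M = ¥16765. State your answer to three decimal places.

At M = 16765: Q = 138.201.
dQ/dM = 35.9/M = 0.00214137 at this income.
η = (dQ/dM)·(M/Q) = 0.00214137 × (16765/138.201) = 0.260.

0.260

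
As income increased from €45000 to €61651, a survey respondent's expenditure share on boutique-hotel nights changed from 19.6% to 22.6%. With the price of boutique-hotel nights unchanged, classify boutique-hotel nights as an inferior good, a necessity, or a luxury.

luxury

The budget share rises as income rises, so η > 1.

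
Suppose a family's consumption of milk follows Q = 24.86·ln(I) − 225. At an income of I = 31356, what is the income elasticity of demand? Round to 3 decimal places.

At I = 31356: Q = 32.380.
dQ/dI = 24.86/I = 0.000792831 at this income.
η = (dQ/dI)·(I/Q) = 0.000792831 × (31356/32.380) = 0.768.

0.768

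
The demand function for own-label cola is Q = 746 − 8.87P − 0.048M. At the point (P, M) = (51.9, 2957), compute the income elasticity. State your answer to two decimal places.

-0.99

At P = 51.9, M = 2957: Q = 143.711.
Holding P constant, ∂Q/∂M = −0.048.
η_M = (∂Q/∂M)·(M/Q) = -0.048 × (2957/143.711) = -0.99.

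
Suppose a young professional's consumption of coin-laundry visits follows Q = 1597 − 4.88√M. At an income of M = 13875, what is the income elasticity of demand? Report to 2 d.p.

At M = 13875: Q = 1022.174.
dQ/dM = -4.88/(2√M) = -0.0207144 at this income.
η = (dQ/dM)·(M/Q) = -0.0207144 × (13875/1022.174) = -0.28.

-0.28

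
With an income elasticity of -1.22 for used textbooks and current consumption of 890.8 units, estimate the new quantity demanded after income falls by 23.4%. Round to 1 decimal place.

1145.1

%ΔQ ≈ η × %ΔI = -1.22 × (-23.4%) = 28.548%.
New Q ≈ 890.8 × (1 + 0.28548) = 1145.1.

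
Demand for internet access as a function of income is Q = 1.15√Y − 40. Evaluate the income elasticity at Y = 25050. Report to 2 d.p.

At Y = 25050: Q = 142.013.
dQ/dY = 1.15/(2√Y) = 0.00363299 at this income.
η = (dQ/dY)·(Y/Q) = 0.00363299 × (25050/142.013) = 0.64.

0.64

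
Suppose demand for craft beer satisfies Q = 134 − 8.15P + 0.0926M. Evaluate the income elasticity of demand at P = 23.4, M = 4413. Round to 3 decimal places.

At P = 23.4, M = 4413: Q = 351.934.
Holding P constant, ∂Q/∂M = 0.0926.
η_M = (∂Q/∂M)·(M/Q) = 0.0926 × (4413/351.934) = 1.161.

1.161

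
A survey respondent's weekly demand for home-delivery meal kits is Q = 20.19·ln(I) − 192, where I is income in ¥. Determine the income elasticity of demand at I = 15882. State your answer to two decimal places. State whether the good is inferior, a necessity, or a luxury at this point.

6.12 (luxury)

At I = 15882: Q = 3.297.
dQ/dI = 20.19/I = 0.00127125 at this income.
η = (dQ/dI)·(I/Q) = 0.00127125 × (15882/3.297) = 6.12.
Since η > 1, the good is a luxury.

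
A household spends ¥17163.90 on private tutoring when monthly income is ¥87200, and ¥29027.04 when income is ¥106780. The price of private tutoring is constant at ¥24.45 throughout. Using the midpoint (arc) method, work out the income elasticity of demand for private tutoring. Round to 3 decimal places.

2.544

With a constant price, Q₁ = 17163.90/24.45 = 702.000 and Q₂ = 29027.04/24.45 = 1187.200 (equivalently, work directly with expenditure since P cancels).
Midpoint %ΔQ = (29027.04 − 17163.90)/23095.47 = 0.51366; midpoint %ΔI = (106780 − 87200)/96990 = 0.20188.
η = 0.51366 / 0.20188 = 2.544.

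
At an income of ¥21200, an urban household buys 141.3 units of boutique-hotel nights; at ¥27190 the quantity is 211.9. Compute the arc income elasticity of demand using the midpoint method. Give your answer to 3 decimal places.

ΔQ = 211.9 − 141.3 = 70.6; midpoint Q̄ = (141.3 + 211.9)/2 = 176.6.
ΔI = 27190 − 21200 = 5990; midpoint Ī = (21200 + 27190)/2 = 24195.
η = (ΔQ/Q̄) ÷ (ΔI/Ī) = (70.6/176.6) ÷ (5990/24195) = 1.615.

1.615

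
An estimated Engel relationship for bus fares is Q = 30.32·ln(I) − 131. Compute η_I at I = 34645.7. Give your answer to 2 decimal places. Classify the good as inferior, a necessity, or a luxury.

At I = 34645.7: Q = 185.933.
dQ/dI = 30.32/I = 0.000875145 at this income.
η = (dQ/dI)·(I/Q) = 0.000875145 × (34645.7/185.933) = 0.16.
Since 0 < η < 1, the good is a necessity.

0.16 (necessity)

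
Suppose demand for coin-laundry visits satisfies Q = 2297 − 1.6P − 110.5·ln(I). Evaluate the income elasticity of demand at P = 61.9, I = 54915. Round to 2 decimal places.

-0.11

At P = 61.9, I = 54915: Q = 992.014.
Holding P constant, ∂Q/∂I = -110.5/I = -0.0020122.
η_I = (∂Q/∂I)·(I/Q) = -0.0020122 × (54915/992.014) = -0.11.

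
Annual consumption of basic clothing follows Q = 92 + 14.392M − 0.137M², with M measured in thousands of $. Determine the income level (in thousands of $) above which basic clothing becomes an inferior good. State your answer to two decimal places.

dQ/dM = 14.392 − 0.274M.
The good is inferior where dQ/dM < 0. Setting dQ/dM = 0 gives M = 14.392 / 0.274 = 52.53.

52.53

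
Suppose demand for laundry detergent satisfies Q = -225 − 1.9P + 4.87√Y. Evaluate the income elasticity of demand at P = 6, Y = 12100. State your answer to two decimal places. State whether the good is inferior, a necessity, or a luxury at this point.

0.89 (necessity)

At P = 6, Y = 12100: Q = 299.300.
Holding P constant, ∂Q/∂Y = 4.87/(2√Y) = 0.0221364.
η_Y = (∂Q/∂Y)·(Y/Q) = 0.0221364 × (12100/299.300) = 0.89.
Since 0 < η < 1, this is a necessity.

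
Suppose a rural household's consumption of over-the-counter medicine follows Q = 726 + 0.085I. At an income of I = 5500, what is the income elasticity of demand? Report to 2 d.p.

At I = 5500: Q = 1193.500.
dQ/dI = 0.085.
η = (dQ/dI)·(I/Q) = 0.085 × (5500/1193.500) = 0.39.

0.39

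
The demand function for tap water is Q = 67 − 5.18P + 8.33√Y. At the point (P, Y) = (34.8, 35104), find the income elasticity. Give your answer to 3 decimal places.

At P = 34.8, Y = 35104: Q = 1447.450.
Holding P constant, ∂Q/∂Y = 8.33/(2√Y) = 0.0222299.
η_Y = (∂Q/∂Y)·(Y/Q) = 0.0222299 × (35104/1447.450) = 0.539.

0.539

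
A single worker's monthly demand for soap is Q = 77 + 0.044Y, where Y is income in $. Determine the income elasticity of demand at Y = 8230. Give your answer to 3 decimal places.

At Y = 8230: Q = 439.120.
dQ/dY = 0.044.
η = (dQ/dY)·(Y/Q) = 0.044 × (8230/439.120) = 0.825.

0.825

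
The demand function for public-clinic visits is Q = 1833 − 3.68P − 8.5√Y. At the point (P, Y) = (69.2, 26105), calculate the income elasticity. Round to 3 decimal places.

At P = 69.2, Y = 26105: Q = 204.995.
Holding P constant, ∂Q/∂Y = -8.5/(2√Y) = -0.0263043.
η_Y = (∂Q/∂Y)·(Y/Q) = -0.0263043 × (26105/204.995) = -3.350.

-3.350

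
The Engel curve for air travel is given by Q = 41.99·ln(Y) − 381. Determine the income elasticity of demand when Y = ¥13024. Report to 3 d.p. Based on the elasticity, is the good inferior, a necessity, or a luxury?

At Y = 13024: Q = 16.836.
dQ/dY = 41.99/Y = 0.00322405 at this income.
η = (dQ/dY)·(Y/Q) = 0.00322405 × (13024/16.836) = 2.494.
Since η > 1, the good is a luxury.

2.494 (luxury)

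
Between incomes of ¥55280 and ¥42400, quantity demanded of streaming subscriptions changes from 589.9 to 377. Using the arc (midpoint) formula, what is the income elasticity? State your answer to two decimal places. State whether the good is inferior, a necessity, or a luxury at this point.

ΔQ = 377 − 589.9 = -212.9; midpoint Q̄ = (589.9 + 377)/2 = 483.45.
ΔI = 42400 − 55280 = -12880; midpoint Ī = (55280 + 42400)/2 = 48840.
η = (ΔQ/Q̄) ÷ (ΔI/Ī) = (-212.9/483.45) ÷ (-12880/48840) = 1.67.
η > 1 ⇒ luxury.

1.67 (luxury)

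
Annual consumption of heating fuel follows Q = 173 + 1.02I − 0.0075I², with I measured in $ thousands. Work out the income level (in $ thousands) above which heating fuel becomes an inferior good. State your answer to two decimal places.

dQ/dI = 1.02 − 0.015I.
The good is inferior where dQ/dI < 0. Setting dQ/dI = 0 gives I = 1.02 / 0.015 = 68.00.

68.00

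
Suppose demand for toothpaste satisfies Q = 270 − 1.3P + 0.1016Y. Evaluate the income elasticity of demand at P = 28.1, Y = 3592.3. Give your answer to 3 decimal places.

0.610

At P = 28.1, Y = 3592.3: Q = 598.448.
Holding P constant, ∂Q/∂Y = 0.1016.
η_Y = (∂Q/∂Y)·(Y/Q) = 0.1016 × (3592.3/598.448) = 0.610.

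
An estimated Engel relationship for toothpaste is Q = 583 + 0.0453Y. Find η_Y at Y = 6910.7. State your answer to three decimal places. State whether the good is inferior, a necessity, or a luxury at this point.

0.349 (necessity)

At Y = 6910.7: Q = 896.055.
dQ/dY = 0.0453.
η = (dQ/dY)·(Y/Q) = 0.0453 × (6910.7/896.055) = 0.349.
Since 0 < η < 1, the good is a necessity.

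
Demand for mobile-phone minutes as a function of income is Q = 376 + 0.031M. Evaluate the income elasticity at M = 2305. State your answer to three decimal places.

0.160

At M = 2305: Q = 447.455.
dQ/dM = 0.031.
η = (dQ/dM)·(M/Q) = 0.031 × (2305/447.455) = 0.160.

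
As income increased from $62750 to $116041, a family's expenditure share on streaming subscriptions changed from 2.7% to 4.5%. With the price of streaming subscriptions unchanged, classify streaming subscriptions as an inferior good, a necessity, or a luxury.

luxury

The budget share rises as income rises, so η > 1.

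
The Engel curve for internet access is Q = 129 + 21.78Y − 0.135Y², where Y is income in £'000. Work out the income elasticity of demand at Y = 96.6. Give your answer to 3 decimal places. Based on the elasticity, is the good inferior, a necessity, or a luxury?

-0.427 (inferior good)

At Y = 96.6: Q = 973.1874.
dQ/dY = 21.78 − 0.27Y = -4.30200.
η = (dQ/dY)·(Y/Q) = -4.30200 × (96.6/973.1874) = -0.427.
η < 0 ⇒ inferior good.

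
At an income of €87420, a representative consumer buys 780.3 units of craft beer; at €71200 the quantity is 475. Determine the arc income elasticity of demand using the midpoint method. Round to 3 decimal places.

2.378

ΔQ = 475 − 780.3 = -305.3; midpoint Q̄ = (780.3 + 475)/2 = 627.65.
ΔI = 71200 − 87420 = -16220; midpoint Ī = (87420 + 71200)/2 = 79310.
η = (ΔQ/Q̄) ÷ (ΔI/Ī) = (-305.3/627.65) ÷ (-16220/79310) = 2.378.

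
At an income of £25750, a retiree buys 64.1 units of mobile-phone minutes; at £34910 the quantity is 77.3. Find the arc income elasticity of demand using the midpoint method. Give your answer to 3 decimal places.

ΔQ = 77.3 − 64.1 = 13.2; midpoint Q̄ = (64.1 + 77.3)/2 = 70.7.
ΔI = 34910 − 25750 = 9160; midpoint Ī = (25750 + 34910)/2 = 30330.
η = (ΔQ/Q̄) ÷ (ΔI/Ī) = (13.2/70.7) ÷ (9160/30330) = 0.618.

0.618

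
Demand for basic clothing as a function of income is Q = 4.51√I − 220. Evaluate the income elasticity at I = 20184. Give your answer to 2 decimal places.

0.76

At I = 20184: Q = 420.738.
dQ/dI = 4.51/(2√I) = 0.0158724 at this income.
η = (dQ/dI)·(I/Q) = 0.0158724 × (20184/420.738) = 0.76.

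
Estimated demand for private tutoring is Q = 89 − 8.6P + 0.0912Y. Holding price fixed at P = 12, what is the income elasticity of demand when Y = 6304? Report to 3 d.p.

1.025

At P = 12, Y = 6304: Q = 560.725.
Holding P constant, ∂Q/∂Y = 0.0912.
η_Y = (∂Q/∂Y)·(Y/Q) = 0.0912 × (6304/560.725) = 1.025.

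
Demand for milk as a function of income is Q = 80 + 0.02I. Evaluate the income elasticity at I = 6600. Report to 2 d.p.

At I = 6600: Q = 212.000.
dQ/dI = 0.02.
η = (dQ/dI)·(I/Q) = 0.02 × (6600/212.000) = 0.62.

0.62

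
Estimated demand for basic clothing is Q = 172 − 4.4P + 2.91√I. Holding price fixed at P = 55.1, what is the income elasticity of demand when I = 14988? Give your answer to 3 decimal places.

At P = 55.1, I = 14988: Q = 285.818.
Holding P constant, ∂Q/∂I = 2.91/(2√I) = 0.0118848.
η_I = (∂Q/∂I)·(I/Q) = 0.0118848 × (14988/285.818) = 0.623.

0.623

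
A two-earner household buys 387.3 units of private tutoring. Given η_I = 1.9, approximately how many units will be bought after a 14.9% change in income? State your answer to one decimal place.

%ΔQ ≈ η × %ΔI = 1.9 × 14.9% = 28.31%.
New Q ≈ 387.3 × (1 + 0.2831) = 496.9.

496.9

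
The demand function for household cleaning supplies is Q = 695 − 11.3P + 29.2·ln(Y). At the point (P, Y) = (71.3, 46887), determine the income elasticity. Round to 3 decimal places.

At P = 71.3, Y = 46887: Q = 203.370.
Holding P constant, ∂Q/∂Y = 29.2/Y = 0.000622774.
η_Y = (∂Q/∂Y)·(Y/Q) = 0.000622774 × (46887/203.370) = 0.144.

0.144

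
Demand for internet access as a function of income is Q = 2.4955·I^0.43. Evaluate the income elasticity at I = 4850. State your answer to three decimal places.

0.430

For Q = A·I^β the income elasticity is constant and equal to β.
Here β = 0.43, so η = 0.430.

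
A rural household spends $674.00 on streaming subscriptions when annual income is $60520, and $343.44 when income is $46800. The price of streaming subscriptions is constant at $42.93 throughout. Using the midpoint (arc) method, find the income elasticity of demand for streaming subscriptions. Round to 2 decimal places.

With a constant price, Q₁ = 674.00/42.93 = 15.700 and Q₂ = 343.44/42.93 = 8.000 (equivalently, work directly with expenditure since P cancels).
Midpoint %ΔQ = (343.44 − 674.00)/508.72 = -0.64979; midpoint %ΔI = (46800 − 60520)/53660 = -0.25568.
η = -0.64979 / -0.25568 = 2.54.

2.54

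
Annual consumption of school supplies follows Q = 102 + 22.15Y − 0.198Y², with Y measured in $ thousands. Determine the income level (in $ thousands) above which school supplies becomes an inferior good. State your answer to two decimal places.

dQ/dY = 22.15 − 0.396Y.
The good is inferior where dQ/dY < 0. Setting dQ/dY = 0 gives Y = 22.15 / 0.396 = 55.93.

55.93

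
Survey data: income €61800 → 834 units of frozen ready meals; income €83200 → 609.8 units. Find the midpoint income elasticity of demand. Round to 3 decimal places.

-1.052

ΔQ = 609.8 − 834 = -224.2; midpoint Q̄ = (834 + 609.8)/2 = 721.9.
ΔI = 83200 − 61800 = 21400; midpoint Ī = (61800 + 83200)/2 = 72500.
η = (ΔQ/Q̄) ÷ (ΔI/Ī) = (-224.2/721.9) ÷ (21400/72500) = -1.052.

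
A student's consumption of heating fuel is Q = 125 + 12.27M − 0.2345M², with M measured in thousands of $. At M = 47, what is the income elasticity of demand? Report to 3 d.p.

At M = 47: Q = 183.6795.
dQ/dM = 12.27 − 0.469M = -9.77300.
η = (dQ/dM)·(M/Q) = -9.77300 × (47/183.6795) = -2.501.

-2.501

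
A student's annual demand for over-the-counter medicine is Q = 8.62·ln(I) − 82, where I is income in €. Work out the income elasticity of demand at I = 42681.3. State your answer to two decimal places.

At I = 42681.3: Q = 9.902.
dQ/dI = 8.62/I = 0.000201962 at this income.
η = (dQ/dI)·(I/Q) = 0.000201962 × (42681.3/9.902) = 0.87.

0.87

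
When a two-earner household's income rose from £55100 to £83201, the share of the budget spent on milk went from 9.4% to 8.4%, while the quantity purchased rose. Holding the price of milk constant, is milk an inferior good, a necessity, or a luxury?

necessity

Quantity rises but the budget share falls as income rises, so 0 < η < 1.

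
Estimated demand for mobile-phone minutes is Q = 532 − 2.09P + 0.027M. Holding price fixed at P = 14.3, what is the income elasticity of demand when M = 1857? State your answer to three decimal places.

0.091

At P = 14.3, M = 1857: Q = 552.252.
Holding P constant, ∂Q/∂M = 0.027.
η_M = (∂Q/∂M)·(M/Q) = 0.027 × (1857/552.252) = 0.091.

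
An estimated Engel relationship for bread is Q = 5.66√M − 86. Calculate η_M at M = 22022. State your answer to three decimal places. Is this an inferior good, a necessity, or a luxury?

0.557 (necessity)

At M = 22022: Q = 753.933.
dQ/dM = 5.66/(2√M) = 0.0190703 at this income.
η = (dQ/dM)·(M/Q) = 0.0190703 × (22022/753.933) = 0.557.
Since 0 < η < 1, the good is a necessity.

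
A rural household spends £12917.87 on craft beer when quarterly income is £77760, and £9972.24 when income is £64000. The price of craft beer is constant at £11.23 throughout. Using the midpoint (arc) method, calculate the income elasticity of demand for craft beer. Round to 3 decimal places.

With a constant price, Q₁ = 12917.87/11.23 = 1150.300 and Q₂ = 9972.24/11.23 = 888.000 (equivalently, work directly with expenditure since P cancels).
Midpoint %ΔQ = (9972.24 − 12917.87)/11445.06 = -0.25737; midpoint %ΔI = (64000 − 77760)/70880 = -0.19413.
η = -0.25737 / -0.19413 = 1.326.

1.326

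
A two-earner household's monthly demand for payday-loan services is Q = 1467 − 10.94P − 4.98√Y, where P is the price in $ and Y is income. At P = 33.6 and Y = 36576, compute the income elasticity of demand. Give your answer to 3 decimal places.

At P = 33.6, Y = 36576: Q = 146.998.
Holding P constant, ∂Q/∂Y = -4.98/(2√Y) = -0.0130197.
η_Y = (∂Q/∂Y)·(Y/Q) = -0.0130197 × (36576/146.998) = -3.240.

-3.240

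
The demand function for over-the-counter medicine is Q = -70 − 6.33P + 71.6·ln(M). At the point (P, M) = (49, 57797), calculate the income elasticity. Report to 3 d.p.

0.177

At P = 49, M = 57797: Q = 404.902.
Holding P constant, ∂Q/∂M = 71.6/M = 0.00123882.
η_M = (∂Q/∂M)·(M/Q) = 0.00123882 × (57797/404.902) = 0.177.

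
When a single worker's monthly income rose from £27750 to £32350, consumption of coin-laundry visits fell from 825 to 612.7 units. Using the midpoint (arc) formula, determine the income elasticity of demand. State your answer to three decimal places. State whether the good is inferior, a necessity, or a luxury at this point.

ΔQ = 612.7 − 825 = -212.3; midpoint Q̄ = (825 + 612.7)/2 = 718.85.
ΔI = 32350 − 27750 = 4600; midpoint Ī = (27750 + 32350)/2 = 30050.
η = (ΔQ/Q̄) ÷ (ΔI/Ī) = (-212.3/718.85) ÷ (4600/30050) = -1.929.
η < 0 ⇒ inferior good.

-1.929 (inferior good)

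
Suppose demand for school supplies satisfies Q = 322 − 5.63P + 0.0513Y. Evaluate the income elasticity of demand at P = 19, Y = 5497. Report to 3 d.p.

At P = 19, Y = 5497: Q = 497.026.
Holding P constant, ∂Q/∂Y = 0.0513.
η_Y = (∂Q/∂Y)·(Y/Q) = 0.0513 × (5497/497.026) = 0.567.

0.567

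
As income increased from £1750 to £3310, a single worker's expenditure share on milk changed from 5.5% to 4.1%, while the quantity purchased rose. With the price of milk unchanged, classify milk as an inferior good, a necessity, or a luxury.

necessity

Quantity rises but the budget share falls as income rises, so 0 < η < 1.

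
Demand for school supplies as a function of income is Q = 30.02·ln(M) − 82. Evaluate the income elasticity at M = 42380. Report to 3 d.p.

At M = 42380: Q = 237.846.
dQ/dM = 30.02/M = 0.000708353 at this income.
η = (dQ/dM)·(M/Q) = 0.000708353 × (42380/237.846) = 0.126.

0.126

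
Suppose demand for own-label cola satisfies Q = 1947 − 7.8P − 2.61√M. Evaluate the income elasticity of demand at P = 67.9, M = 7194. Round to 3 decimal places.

-0.093

At P = 67.9, M = 7194: Q = 1196.006.
Holding P constant, ∂Q/∂M = -2.61/(2√M) = -0.015386.
η_M = (∂Q/∂M)·(M/Q) = -0.015386 × (7194/1196.006) = -0.093.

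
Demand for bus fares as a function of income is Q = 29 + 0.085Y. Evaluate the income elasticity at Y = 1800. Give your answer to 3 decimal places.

At Y = 1800: Q = 182.000.
dQ/dY = 0.085.
η = (dQ/dY)·(Y/Q) = 0.085 × (1800/182.000) = 0.841.

0.841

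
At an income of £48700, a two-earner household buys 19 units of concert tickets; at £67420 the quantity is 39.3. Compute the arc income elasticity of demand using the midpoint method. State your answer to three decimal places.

ΔQ = 39.3 − 19 = 20.3; midpoint Q̄ = (19 + 39.3)/2 = 29.15.
ΔI = 67420 − 48700 = 18720; midpoint Ī = (48700 + 67420)/2 = 58060.
η = (ΔQ/Q̄) ÷ (ΔI/Ī) = (20.3/29.15) ÷ (18720/58060) = 2.160.

2.160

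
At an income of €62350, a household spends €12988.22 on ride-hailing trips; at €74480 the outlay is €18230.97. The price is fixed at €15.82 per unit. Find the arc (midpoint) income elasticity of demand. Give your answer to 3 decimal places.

1.894

With a constant price, Q₁ = 12988.22/15.82 = 821.000 and Q₂ = 18230.97/15.82 = 1152.400 (equivalently, work directly with expenditure since P cancels).
Midpoint %ΔQ = (18230.97 − 12988.22)/15609.60 = 0.33587; midpoint %ΔI = (74480 − 62350)/68415 = 0.17730.
η = 0.33587 / 0.17730 = 1.894.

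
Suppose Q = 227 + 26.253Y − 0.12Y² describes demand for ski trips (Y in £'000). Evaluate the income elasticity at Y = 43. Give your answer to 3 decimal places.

0.604

At Y = 43: Q = 1133.9990.
dQ/dY = 26.253 − 0.24Y = 15.93300.
η = (dQ/dY)·(Y/Q) = 15.93300 × (43/1133.9990) = 0.604.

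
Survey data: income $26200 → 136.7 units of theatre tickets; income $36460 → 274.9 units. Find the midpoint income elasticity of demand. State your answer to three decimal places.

2.051

ΔQ = 274.9 − 136.7 = 138.2; midpoint Q̄ = (136.7 + 274.9)/2 = 205.8.
ΔI = 36460 − 26200 = 10260; midpoint Ī = (26200 + 36460)/2 = 31330.
η = (ΔQ/Q̄) ÷ (ΔI/Ī) = (138.2/205.8) ÷ (10260/31330) = 2.051.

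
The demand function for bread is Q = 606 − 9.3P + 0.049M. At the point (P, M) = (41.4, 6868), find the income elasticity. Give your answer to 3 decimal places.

0.604

At P = 41.4, M = 6868: Q = 557.512.
Holding P constant, ∂Q/∂M = 0.049.
η_M = (∂Q/∂M)·(M/Q) = 0.049 × (6868/557.512) = 0.604.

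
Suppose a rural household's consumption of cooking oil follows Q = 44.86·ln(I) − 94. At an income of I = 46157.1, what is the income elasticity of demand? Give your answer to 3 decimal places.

0.116

At I = 46157.1: Q = 387.788.
dQ/dI = 44.86/I = 0.000971898 at this income.
η = (dQ/dI)·(I/Q) = 0.000971898 × (46157.1/387.788) = 0.116.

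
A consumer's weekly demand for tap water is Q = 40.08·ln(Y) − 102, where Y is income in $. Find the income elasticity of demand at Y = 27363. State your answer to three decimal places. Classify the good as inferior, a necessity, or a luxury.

0.130 (necessity)

At Y = 27363: Q = 307.495.
dQ/dY = 40.08/Y = 0.00146475 at this income.
η = (dQ/dY)·(Y/Q) = 0.00146475 × (27363/307.495) = 0.130.
Since 0 < η < 1, the good is a necessity.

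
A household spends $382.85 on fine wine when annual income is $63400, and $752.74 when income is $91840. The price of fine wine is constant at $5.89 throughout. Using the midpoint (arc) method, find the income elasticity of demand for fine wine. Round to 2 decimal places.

1.78

With a constant price, Q₁ = 382.85/5.89 = 65.000 and Q₂ = 752.74/5.89 = 127.800 (equivalently, work directly with expenditure since P cancels).
Midpoint %ΔQ = (752.74 − 382.85)/567.80 = 0.65145; midpoint %ΔI = (91840 − 63400)/77620 = 0.36640.
η = 0.65145 / 0.36640 = 1.78.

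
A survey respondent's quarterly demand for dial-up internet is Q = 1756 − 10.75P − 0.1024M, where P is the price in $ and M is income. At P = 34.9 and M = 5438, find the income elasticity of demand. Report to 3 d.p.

-0.676

At P = 34.9, M = 5438: Q = 823.974.
Holding P constant, ∂Q/∂M = −0.1024.
η_M = (∂Q/∂M)·(M/Q) = -0.1024 × (5438/823.974) = -0.676.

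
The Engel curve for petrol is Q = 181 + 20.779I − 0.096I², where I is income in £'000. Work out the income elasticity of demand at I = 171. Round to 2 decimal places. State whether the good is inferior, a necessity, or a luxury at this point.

-2.22 (inferior good)

At I = 171: Q = 927.0730.
dQ/dI = 20.779 − 0.192I = -12.05300.
η = (dQ/dI)·(I/Q) = -12.05300 × (171/927.0730) = -2.22.
η < 0 ⇒ inferior good.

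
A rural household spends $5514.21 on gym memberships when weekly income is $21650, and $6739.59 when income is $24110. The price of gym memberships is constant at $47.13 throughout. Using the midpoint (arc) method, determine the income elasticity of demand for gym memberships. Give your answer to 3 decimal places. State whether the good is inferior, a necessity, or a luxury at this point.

1.860 (luxury)

With a constant price, Q₁ = 5514.21/47.13 = 117.000 and Q₂ = 6739.59/47.13 = 143.000 (equivalently, work directly with expenditure since P cancels).
Midpoint %ΔQ = (6739.59 − 5514.21)/6126.90 = 0.20000; midpoint %ΔI = (24110 − 21650)/22880 = 0.10752.
η = 0.20000 / 0.10752 = 1.860.
η > 1 ⇒ luxury.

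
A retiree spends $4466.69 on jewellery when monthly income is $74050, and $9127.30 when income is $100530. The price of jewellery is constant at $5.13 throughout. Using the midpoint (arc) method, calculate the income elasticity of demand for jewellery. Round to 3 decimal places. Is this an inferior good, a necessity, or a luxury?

With a constant price, Q₁ = 4466.69/5.13 = 870.700 and Q₂ = 9127.30/5.13 = 1779.201 (equivalently, work directly with expenditure since P cancels).
Midpoint %ΔQ = (9127.30 − 4466.69)/6796.99 = 0.68569; midpoint %ΔI = (100530 − 74050)/87290 = 0.30336.
η = 0.68569 / 0.30336 = 2.260.
η > 1 ⇒ luxury.

2.260 (luxury)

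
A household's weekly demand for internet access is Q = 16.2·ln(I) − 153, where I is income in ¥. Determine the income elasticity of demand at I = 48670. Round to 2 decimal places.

At I = 48670: Q = 21.844.
dQ/dI = 16.2/I = 0.000332854 at this income.
η = (dQ/dI)·(I/Q) = 0.000332854 × (48670/21.844) = 0.74.

0.74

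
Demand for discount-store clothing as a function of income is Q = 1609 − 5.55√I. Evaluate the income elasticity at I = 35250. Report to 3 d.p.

-0.919

At I = 35250: Q = 566.988.
dQ/dI = -5.55/(2√I) = -0.0147803 at this income.
η = (dQ/dI)·(I/Q) = -0.0147803 × (35250/566.988) = -0.919.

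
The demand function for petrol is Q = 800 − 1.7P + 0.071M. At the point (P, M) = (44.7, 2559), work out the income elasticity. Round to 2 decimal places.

At P = 44.7, M = 2559: Q = 905.699.
Holding P constant, ∂Q/∂M = 0.071.
η_M = (∂Q/∂M)·(M/Q) = 0.071 × (2559/905.699) = 0.20.

0.20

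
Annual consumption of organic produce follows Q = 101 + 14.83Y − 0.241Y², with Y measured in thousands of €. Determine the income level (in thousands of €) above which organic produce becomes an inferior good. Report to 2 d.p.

30.77

dQ/dY = 14.83 − 0.482Y.
The good is inferior where dQ/dY < 0. Setting dQ/dY = 0 gives Y = 14.83 / 0.482 = 30.77.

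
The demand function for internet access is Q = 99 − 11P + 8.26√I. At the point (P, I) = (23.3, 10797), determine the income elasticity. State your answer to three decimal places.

0.612

At P = 23.3, I = 10797: Q = 700.985.
Holding P constant, ∂Q/∂I = 8.26/(2√I) = 0.0397465.
η_I = (∂Q/∂I)·(I/Q) = 0.0397465 × (10797/700.985) = 0.612.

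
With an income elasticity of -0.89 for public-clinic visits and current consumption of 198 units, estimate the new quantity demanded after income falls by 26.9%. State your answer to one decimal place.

245.4

%ΔQ ≈ η × %ΔI = -0.89 × (-26.9%) = 23.941%.
New Q ≈ 198 × (1 + 0.23941) = 245.4.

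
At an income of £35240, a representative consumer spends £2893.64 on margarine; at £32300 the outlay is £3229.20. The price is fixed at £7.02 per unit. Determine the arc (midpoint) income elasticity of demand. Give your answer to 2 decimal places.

-1.26

With a constant price, Q₁ = 2893.64/7.02 = 412.199 and Q₂ = 3229.20/7.02 = 460.000 (equivalently, work directly with expenditure since P cancels).
Midpoint %ΔQ = (3229.20 − 2893.64)/3061.42 = 0.10961; midpoint %ΔI = (32300 − 35240)/33770 = -0.08706.
η = 0.10961 / -0.08706 = -1.26.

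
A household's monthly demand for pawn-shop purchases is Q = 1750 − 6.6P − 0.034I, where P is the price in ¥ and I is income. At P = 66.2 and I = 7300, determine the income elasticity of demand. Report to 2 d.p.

-0.23

At P = 66.2, I = 7300: Q = 1064.880.
Holding P constant, ∂Q/∂I = −0.034.
η_I = (∂Q/∂I)·(I/Q) = -0.034 × (7300/1064.880) = -0.23.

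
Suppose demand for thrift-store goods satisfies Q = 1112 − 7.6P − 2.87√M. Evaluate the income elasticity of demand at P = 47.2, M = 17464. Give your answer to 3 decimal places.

At P = 47.2, M = 17464: Q = 374.005.
Holding P constant, ∂Q/∂M = -2.87/(2√M) = -0.0108588.
η_M = (∂Q/∂M)·(M/Q) = -0.0108588 × (17464/374.005) = -0.507.

-0.507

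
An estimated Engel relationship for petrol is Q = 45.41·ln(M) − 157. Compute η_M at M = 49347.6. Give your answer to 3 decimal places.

At M = 49347.6: Q = 333.730.
dQ/dM = 45.41/M = 0.000920207 at this income.
η = (dQ/dM)·(M/Q) = 0.000920207 × (49347.6/333.730) = 0.136.

0.136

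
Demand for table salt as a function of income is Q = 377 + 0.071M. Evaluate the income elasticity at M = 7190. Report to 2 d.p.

0.58

At M = 7190: Q = 887.490.
dQ/dM = 0.071.
η = (dQ/dM)·(M/Q) = 0.071 × (7190/887.490) = 0.58.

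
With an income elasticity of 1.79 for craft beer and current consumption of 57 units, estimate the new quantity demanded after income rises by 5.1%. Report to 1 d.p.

62.2

%ΔQ ≈ η × %ΔI = 1.79 × 5.1% = 9.129%.
New Q ≈ 57 × (1 + 0.09129) = 62.2.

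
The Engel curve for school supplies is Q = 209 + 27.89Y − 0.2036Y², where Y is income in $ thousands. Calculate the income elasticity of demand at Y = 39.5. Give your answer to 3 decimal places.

0.470

At Y = 39.5: Q = 992.9881.
dQ/dY = 27.89 − 0.4072Y = 11.80560.
η = (dQ/dY)·(Y/Q) = 11.80560 × (39.5/992.9881) = 0.470.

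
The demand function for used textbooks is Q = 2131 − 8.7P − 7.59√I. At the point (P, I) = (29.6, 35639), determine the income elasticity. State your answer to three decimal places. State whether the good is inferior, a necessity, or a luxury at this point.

At P = 29.6, I = 35639: Q = 440.617.
Holding P constant, ∂Q/∂I = -7.59/(2√I) = -0.0201025.
η_I = (∂Q/∂I)·(I/Q) = -0.0201025 × (35639/440.617) = -1.626.
Since η < 0, this is an inferior good.

-1.626 (inferior good)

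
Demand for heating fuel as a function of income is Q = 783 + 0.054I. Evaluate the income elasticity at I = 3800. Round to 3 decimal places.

0.208

At I = 3800: Q = 988.200.
dQ/dI = 0.054.
η = (dQ/dI)·(I/Q) = 0.054 × (3800/988.200) = 0.208.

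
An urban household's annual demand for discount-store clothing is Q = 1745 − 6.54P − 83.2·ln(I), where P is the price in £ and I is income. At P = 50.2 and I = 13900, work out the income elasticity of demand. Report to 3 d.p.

At P = 50.2, I = 13900: Q = 622.994.
Holding P constant, ∂Q/∂I = -83.2/I = -0.00598561.
η_I = (∂Q/∂I)·(I/Q) = -0.00598561 × (13900/622.994) = -0.134.

-0.134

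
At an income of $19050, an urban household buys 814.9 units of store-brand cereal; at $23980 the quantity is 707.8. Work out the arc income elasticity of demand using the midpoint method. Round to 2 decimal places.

ΔQ = 707.8 − 814.9 = -107.1; midpoint Q̄ = (814.9 + 707.8)/2 = 761.35.
ΔI = 23980 − 19050 = 4930; midpoint Ī = (19050 + 23980)/2 = 21515.
η = (ΔQ/Q̄) ÷ (ΔI/Ī) = (-107.1/761.35) ÷ (4930/21515) = -0.61.

-0.61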